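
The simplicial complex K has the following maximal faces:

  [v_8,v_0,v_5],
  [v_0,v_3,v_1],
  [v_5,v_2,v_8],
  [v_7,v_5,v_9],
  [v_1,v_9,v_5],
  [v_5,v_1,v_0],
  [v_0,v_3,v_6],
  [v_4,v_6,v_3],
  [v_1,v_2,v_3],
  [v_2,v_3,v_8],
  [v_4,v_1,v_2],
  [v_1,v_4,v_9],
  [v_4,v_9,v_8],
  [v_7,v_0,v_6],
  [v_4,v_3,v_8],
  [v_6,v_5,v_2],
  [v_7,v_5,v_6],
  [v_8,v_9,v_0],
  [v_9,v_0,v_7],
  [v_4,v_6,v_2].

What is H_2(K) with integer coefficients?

H_2 ≅ 0.

We work with the vertex ordering v_0 < v_1 < v_2 < v_3 < v_4 < v_5 < v_6 < v_7 < v_8 < v_9. The simplices of K, each written with vertices in increasing order, are:

  0-simplices (10): [v_0], [v_1], [v_2], [v_3], [v_4], [v_5], [v_6], [v_7], [v_8], [v_9]
  1-simplices (30): (30 of them)
  2-simplices (20): (20 of them)

so the chain groups are C_0 ≅ Z^10, C_1 ≅ Z^30, C_2 ≅ Z^20.

The boundary map ∂_1: C_1 → C_0 sends each edge [p,q] (with p < q) to q − p. For instance
  ∂[v_1,v_4] = [v_4] − [v_1].
The 10×30 boundary matrix has rank 9 and Smith normal form diag(1,1,1,1,1,1,1,1,1).

Boundary ∂_2: C_2 → C_1 sends each 2-simplex [p,q,r] to [q,r] − [p,r] + [p,q]. For instance
  ∂[v_0,v_8,v_9] = [v_8,v_9] − [v_0,v_9] + [v_0,v_8],
  ∂[v_5,v_7,v_9] = [v_7,v_9] − [v_5,v_9] + [v_5,v_7].
The resulting 30×20 matrix has rank 20, and its Smith normal form has invariant factors (1,1,1,1,1,1,1,1,1,1,1,1,1,1,1,1,1,1,1,2).

From H_k ≅ ker(∂_k) / im(∂_{k+1}) we obtain:

  H_2: rank ker ∂_2 − rank ∂_3 = (20 − 20) − 0 = 0, and there is no ∂_3, so H_2 = 0.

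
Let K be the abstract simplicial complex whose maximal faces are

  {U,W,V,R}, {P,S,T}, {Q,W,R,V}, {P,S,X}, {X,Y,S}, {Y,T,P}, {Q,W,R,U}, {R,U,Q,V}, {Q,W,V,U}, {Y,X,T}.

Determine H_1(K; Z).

H_1 ≅ Z.

Take the total order P < Q < R < S < T < U < V < W < X < Y on the vertex set. Then K (dimension 3) consists of the simplices:

  0-simplices (10): P, Q, R, S, T, U, V, W, X, Y
  1-simplices (20): PS, PT, PX, PY, QR, QU, QV, QW, RU, RV, RW, ST, SX, SY, TX, TY, UV, UW, VW, XY
  2-simplices (15): PST, PSX, PTY, QRU, QRV, QRW, QUV, QUW, QVW, RUV, RUW, RVW, SXY, TXY, UVW
  3-simplices (5): QRUV, QRUW, QRVW, QUVW, RUVW

so the chain groups are C_0 ≅ Z^10, C_1 ≅ Z^20, C_2 ≅ Z^15, C_3 ≅ Z^5.

The boundary map ∂_1: C_1 → C_0 maps an edge to its endpoints' difference, ∂[p,q] = q − p. For instance
  ∂VW = W − V.
As a 10×20 matrix over Z this has rank 8, with invariant factors (1,1,1,1,1,1,1,1).

∂_2: C_2 → C_1 sends each 2-simplex [p,q,r] to [q,r] − [p,r] + [p,q]. For instance
  ∂RUV = UV − RV + RU,
  ∂QRV = RV − QV + QR.
This gives a 20×15 integer matrix of rank 11; reducing to Smith normal form yields diagonal entries (1,1,1,1,1,1,1,1,1,1,1).

Boundary ∂_3: C_3 → C_2 sends each 3-simplex σ to the alternating sum Σ_i (−1)^i (σ with its i-th vertex removed). For instance
  ∂QUVW = UVW − QVW + QUW − QUV,
  ∂QRUW = RUW − QUW + QRW − QRU.
The 15×5 boundary matrix has rank 4 and Smith normal form diag(1,1,1,1).

Now H_k = ker ∂_k / im ∂_{k+1}, so:

  H_1: rank ker ∂_1 − rank ∂_2 = (20 − 8) − 11 = 1, and the invariant factors of ∂_2 are all 1, so H_1 = Z.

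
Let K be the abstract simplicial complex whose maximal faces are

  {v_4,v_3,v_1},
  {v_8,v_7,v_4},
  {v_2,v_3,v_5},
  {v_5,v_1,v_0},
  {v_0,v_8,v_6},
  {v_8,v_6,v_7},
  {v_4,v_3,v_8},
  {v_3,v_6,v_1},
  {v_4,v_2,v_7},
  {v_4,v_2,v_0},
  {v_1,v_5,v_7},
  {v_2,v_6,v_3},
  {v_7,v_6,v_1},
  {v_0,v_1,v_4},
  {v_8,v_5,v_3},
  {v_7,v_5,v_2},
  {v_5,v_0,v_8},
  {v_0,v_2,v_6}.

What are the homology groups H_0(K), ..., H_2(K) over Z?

We work with the vertex ordering v_0 < v_1 < v_2 < v_3 < v_4 < v_5 < v_6 < v_7 < v_8. The simplices of K, each written with vertices in increasing order, are:

  0-simplices (9): [v_0], [v_1], [v_2], [v_3], [v_4], [v_5], [v_6], [v_7], [v_8]
  1-simplices (27): (27 of them)
  2-simplices (18): (18 of them)

giving chain groups C_0 ≅ Z^9, C_1 ≅ Z^27, C_2 ≅ Z^18.

Boundary ∂_1: C_1 → C_0 sends each edge [p,q] (with p < q) to q − p.
This gives a 9×27 integer matrix of rank 8; reducing to Smith normal form yields diagonal entries (1,1,1,1,1,1,1,1).

Boundary ∂_2: C_2 → C_1 sends each 2-simplex [p,q,r] to [q,r] − [p,r] + [p,q]. For instance
  ∂[v_0,v_2,v_4] = [v_2,v_4] − [v_0,v_4] + [v_0,v_2],
  ∂[v_3,v_5,v_8] = [v_5,v_8] − [v_3,v_8] + [v_3,v_5].
This gives a 27×18 integer matrix of rank 17; reducing to Smith normal form yields diagonal entries (1,1,1,1,1,1,1,1,1,1,1,1,1,1,1,1,1).

Reading off H_k = ker ∂_k / im ∂_{k+1}:

  H_0: rank C_0 − rank ∂_1 = 9 − 8 = 1, and the invariant factors of ∂_1 are all 1, so H_0 = Z.
  H_1: rank ker ∂_1 − rank ∂_2 = (27 − 8) − 17 = 2, and the invariant factors of ∂_2 are all 1, so H_1 = Z^2.
  H_2: rank ker ∂_2 − rank ∂_3 = (18 − 17) − 0 = 1, and there is no ∂_3, so H_2 = Z.

As a check, the Euler characteristic is 9 − 27 + 18 = 0, which agrees with 1 − 2 + 1 = 0.

H_0 ≅ Z,  H_1 ≅ Z^2,  H_2 ≅ Z.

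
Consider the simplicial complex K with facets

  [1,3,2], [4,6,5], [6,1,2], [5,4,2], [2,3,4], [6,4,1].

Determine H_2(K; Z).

Take the total order 1 < 2 < 3 < 4 < 5 < 6 on the vertex set. Then K (dimension 2) consists of the simplices:

  0-simplices (6): [1], [2], [3], [4], [5], [6]
  1-simplices (12): [1,2], [1,3], [1,4], [1,6], [2,3], [2,4], [2,5], [2,6], [3,4], [4,5], [4,6], [5,6]
  2-simplices (6): [1,2,3], [1,2,6], [1,4,6], [2,3,4], [2,4,5], [4,5,6]

so the chain groups are C_0 ≅ Z^6, C_1 ≅ Z^12, C_2 ≅ Z^6.

The boundary map ∂_1: C_1 → C_0 sends each edge [p,q] (with p < q) to q − p. For instance
  ∂[4,5] = [5] − [4].
This gives a 6×12 integer matrix of rank 5; reducing to Smith normal form yields diagonal entries (1,1,1,1,1).

The boundary map ∂_2: C_2 → C_1 sends each 2-simplex [p,q,r] to [q,r] − [p,r] + [p,q]. For instance
  ∂[4,5,6] = [5,6] − [4,6] + [4,5],
  ∂[1,2,6] = [2,6] − [1,6] + [1,2].
The 12×6 boundary matrix has rank 6 and Smith normal form diag(1,1,1,1,1,1).

From H_k ≅ ker(∂_k) / im(∂_{k+1}) we obtain:

  H_2: rank ker ∂_2 − rank ∂_3 = (6 − 6) − 0 = 0, and there is no ∂_3, so H_2 ≅ 0.

(K is a triangulation of the cylinder S^1 x I.)

H_2 ≅ 0.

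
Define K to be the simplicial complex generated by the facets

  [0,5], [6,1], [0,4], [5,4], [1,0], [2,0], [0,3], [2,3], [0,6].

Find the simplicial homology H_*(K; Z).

Take the total order 0 < 1 < 2 < 3 < 4 < 5 < 6 on the vertex set. Then K (dimension 1) consists of the simplices:

  0-simplices (7): [0], [1], [2], [3], [4], [5], [6]
  1-simplices (9): [0,1], [0,2], [0,3], [0,4], [0,5], [0,6], [1,6], [2,3], [4,5]

Hence C_0 ≅ Z^7, C_1 ≅ Z^9.

∂_1: C_1 → C_0 maps an edge to its endpoints' difference, ∂[p,q] = q − p. For instance
  ∂[0,3] = [3] − [0].
The 7×9 boundary matrix has rank 6 and Smith normal form diag(1,1,1,1,1,1).

Reading off H_k = ker ∂_k / im ∂_{k+1}:

  H_0: rank C_0 − rank ∂_1 = 7 − 6 = 1, and the invariant factors of ∂_1 are all 1, so H_0 ≅ Z.
  H_1: rank ker ∂_1 − rank ∂_2 = (9 − 6) − 0 = 3, and there is no ∂_2, so H_1 ≅ Z^3.

H_0 = Z,  H_1 = Z^3.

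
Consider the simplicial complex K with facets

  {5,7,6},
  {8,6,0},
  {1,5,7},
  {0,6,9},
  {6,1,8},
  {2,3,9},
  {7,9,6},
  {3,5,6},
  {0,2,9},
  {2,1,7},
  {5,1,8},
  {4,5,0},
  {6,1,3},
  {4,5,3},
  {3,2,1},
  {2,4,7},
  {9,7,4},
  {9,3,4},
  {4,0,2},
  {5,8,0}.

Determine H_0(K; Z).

Take the total order 0 < 1 < 2 < 3 < 4 < 5 < 6 < 7 < 8 < 9 on the vertex set. Then K (dimension 2) consists of the simplices:

  0-simplices (10): [0], [1], [2], [3], [4], [5], [6], [7], [8], [9]
  1-simplices (30): (30 of them)
  2-simplices (20): (20 of them)

Hence C_0 ≅ Z^10, C_1 ≅ Z^30, C_2 ≅ Z^20.

The boundary map ∂_1: C_1 → C_0 is given by ∂[p,q] = [q] − [p]. For instance
  ∂[6,9] = [9] − [6].
As a 10×30 matrix over Z this has rank 9, with invariant factors (1,1,1,1,1,1,1,1,1).

Boundary ∂_2: C_2 → C_1 maps a triangle to the signed sum of its edges. For instance
  ∂[3,4,5] = [4,5] − [3,5] + [3,4],
  ∂[1,2,7] = [2,7] − [1,7] + [1,2].
The 30×20 boundary matrix has rank 20 and Smith normal form diag(1,1,1,1,1,1,1,1,1,1,1,1,1,1,1,1,1,1,1,2).

From H_k ≅ ker(∂_k) / im(∂_{k+1}) we obtain:

  H_0: rank C_0 − rank ∂_1 = 10 − 9 = 1, and the invariant factors of ∂_1 are all 1, so H_0 = Z.

H_0 = Z.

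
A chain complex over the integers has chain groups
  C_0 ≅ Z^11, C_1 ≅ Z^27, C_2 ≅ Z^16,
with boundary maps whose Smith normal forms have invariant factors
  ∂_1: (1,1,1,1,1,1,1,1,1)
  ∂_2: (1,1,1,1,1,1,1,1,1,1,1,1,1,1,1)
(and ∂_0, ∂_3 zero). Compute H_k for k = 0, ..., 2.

H_0: b_0 = 11 − 0 − 9 = 2; torsion from ∂_1 factors > 1: none. So H_0 ≅ Z^2.
H_1: b_1 = 27 − 9 − 15 = 3; torsion from ∂_2 factors > 1: none. So H_1 ≅ Z^3.
H_2: b_2 = 16 − 15 − 0 = 1; torsion from ∂_3 factors > 1: none. So H_2 ≅ Z.

H_0 ≅ Z^2,  H_1 ≅ Z^3,  H_2 ≅ Z.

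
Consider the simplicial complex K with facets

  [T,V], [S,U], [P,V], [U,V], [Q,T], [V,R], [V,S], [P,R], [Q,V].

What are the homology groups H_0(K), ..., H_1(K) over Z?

H_0 ≅ Z,  H_1 ≅ Z^3.

K has 7 vertices, 9 edges.
rank ∂_0 = 0, rank ∂_1 = 6 ⇒ b_0 = 7 − 0 − 6 = 1; all invariant factors of ∂_1 are 1 so no torsion. So H_0 ≅ Z.
rank ∂_1 = 6, rank ∂_2 = 0 ⇒ b_1 = 9 − 6 − 0 = 3. So H_1 ≅ Z^3.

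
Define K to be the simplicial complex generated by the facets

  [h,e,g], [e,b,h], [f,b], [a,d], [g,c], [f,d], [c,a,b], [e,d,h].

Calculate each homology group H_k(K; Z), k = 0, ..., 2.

Order the vertices as a < b < c < d < e < f < g < h. Listing each simplex with vertices in this order, K has dimension 2 with simplices:

  0-simplices (8): a, b, c, d, e, f, g, h
  1-simplices (14): ab, ac, ad, bc, be, bf, bh, cg, de, df, dh, eg, eh, gh
  2-simplices (4): abc, beh, deh, egh

so the chain groups are C_0 ≅ Z^8, C_1 ≅ Z^14, C_2 ≅ Z^4.

∂_1: C_1 → C_0 sends each edge [p,q] (with p < q) to q − p. For instance
  ∂gh = h − g.
This gives a 8×14 integer matrix of rank 7; reducing to Smith normal form yields diagonal entries (1,1,1,1,1,1,1).

∂_2: C_2 → C_1 sends each 2-simplex [p,q,r] to [q,r] − [p,r] + [p,q]. For instance
  ∂egh = gh − eh + eg,
  ∂beh = eh − bh + be.
This gives a 14×4 integer matrix of rank 4; reducing to Smith normal form yields diagonal entries (1,1,1,1).

From H_k ≅ ker(∂_k) / im(∂_{k+1}) we obtain:

  H_0: rank C_0 − rank ∂_1 = 8 − 7 = 1, and the invariant factors of ∂_1 are all 1, so H_0 = Z.
  H_1: rank ker ∂_1 − rank ∂_2 = (14 − 7) − 4 = 3, and the invariant factors of ∂_2 are all 1, so H_1 = Z^3.
  H_2: rank ker ∂_2 − rank ∂_3 = (4 − 4) − 0 = 0, and there is no ∂_3, so H_2 = 0.

H_0 ≅ Z,  H_1 ≅ Z^3,  H_2 = 0.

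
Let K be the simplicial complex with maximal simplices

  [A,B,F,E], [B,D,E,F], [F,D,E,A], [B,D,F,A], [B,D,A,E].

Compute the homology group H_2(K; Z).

H_2 = 0.

K has 5 vertices, 10 edges, 10 triangles, 5 3-simplices.
rank ∂_2 = 6, rank ∂_3 = 4 ⇒ b_2 = 10 − 6 − 4 = 0; all invariant factors of ∂_3 are 1 so no torsion. So H_2 = 0.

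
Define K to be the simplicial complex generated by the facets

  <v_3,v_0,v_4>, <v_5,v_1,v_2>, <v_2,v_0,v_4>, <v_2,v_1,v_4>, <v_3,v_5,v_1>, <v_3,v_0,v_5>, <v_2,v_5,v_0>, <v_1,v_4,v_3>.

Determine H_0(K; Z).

Take the total order v_0 < v_1 < v_2 < v_3 < v_4 < v_5 on the vertex set. Then K (dimension 2) consists of the simplices:

  0-simplices (6): [v_0], [v_1], [v_2], [v_3], [v_4], [v_5]
  1-simplices (12): [v_0,v_2], [v_0,v_3], [v_0,v_4], [v_0,v_5], [v_1,v_2], [v_1,v_3], [v_1,v_4], [v_1,v_5], [v_2,v_4], [v_2,v_5], [v_3,v_4], [v_3,v_5]
  2-simplices (8): [v_0,v_2,v_4], [v_0,v_2,v_5], [v_0,v_3,v_4], [v_0,v_3,v_5], [v_1,v_2,v_4], [v_1,v_2,v_5], [v_1,v_3,v_4], [v_1,v_3,v_5]

so the chain groups are C_0 ≅ Z^6, C_1 ≅ Z^12, C_2 ≅ Z^8.

Boundary ∂_1: C_1 → C_0 is given by ∂[p,q] = [q] − [p]. For instance
  ∂[v_1,v_4] = [v_4] − [v_1].
The resulting 6×12 matrix has rank 5, and its Smith normal form has invariant factors (1,1,1,1,1).

The boundary map ∂_2: C_2 → C_1 maps a triangle to the signed sum of its edges. For instance
  ∂[v_1,v_3,v_5] = [v_3,v_5] − [v_1,v_5] + [v_1,v_3],
  ∂[v_0,v_3,v_4] = [v_3,v_4] − [v_0,v_4] + [v_0,v_3].
As a 12×8 matrix over Z this has rank 7, with invariant factors (1,1,1,1,1,1,1).

Now H_k = ker ∂_k / im ∂_{k+1}, so:

  H_0: rank C_0 − rank ∂_1 = 6 − 5 = 1, and the invariant factors of ∂_1 are all 1, so H_0 = Z.

H_0 = Z.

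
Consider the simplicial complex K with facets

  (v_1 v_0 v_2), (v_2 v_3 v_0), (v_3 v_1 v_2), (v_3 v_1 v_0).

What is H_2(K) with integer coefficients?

H_2 ≅ Z.

Take the total order v_0 < v_1 < v_2 < v_3 on the vertex set. Then K (dimension 2) consists of the simplices:

  0-simplices (4): [v_0], [v_1], [v_2], [v_3]
  1-simplices (6): [v_0,v_1], [v_0,v_2], [v_0,v_3], [v_1,v_2], [v_1,v_3], [v_2,v_3]
  2-simplices (4): [v_0,v_1,v_2], [v_0,v_1,v_3], [v_0,v_2,v_3], [v_1,v_2,v_3]

Hence C_0 ≅ Z^4, C_1 ≅ Z^6, C_2 ≅ Z^4.

Boundary ∂_1: C_1 → C_0 maps an edge to its endpoints' difference, ∂[p,q] = q − p. For instance
  ∂[v_0,v_1] = [v_1] − [v_0].
The resulting 4×6 matrix has rank 3, and its Smith normal form has invariant factors (1,1,1).

The boundary map ∂_2: C_2 → C_1 maps a triangle to the signed sum of its edges. For instance
  ∂[v_0,v_1,v_2] = [v_1,v_2] − [v_0,v_2] + [v_0,v_1],
  ∂[v_1,v_2,v_3] = [v_2,v_3] − [v_1,v_3] + [v_1,v_2].
As a 6×4 matrix over Z this has rank 3, with invariant factors (1,1,1).

Now H_k = ker ∂_k / im ∂_{k+1}, so:

  H_2: rank ker ∂_2 − rank ∂_3 = (4 − 3) − 0 = 1, and there is no ∂_3, so H_2 = Z.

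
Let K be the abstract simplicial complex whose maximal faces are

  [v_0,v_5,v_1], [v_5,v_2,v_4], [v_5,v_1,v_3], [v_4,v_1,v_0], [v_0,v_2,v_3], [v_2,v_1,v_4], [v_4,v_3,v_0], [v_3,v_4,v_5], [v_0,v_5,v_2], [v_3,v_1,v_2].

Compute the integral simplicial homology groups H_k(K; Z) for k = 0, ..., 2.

Fix the vertex order v_0 < v_1 < v_2 < v_3 < v_4 < v_5 and write every simplex with vertices in increasing order. Then dim K = 2 and the simplices of K are:

  0-simplices (6): [v_0], [v_1], [v_2], [v_3], [v_4], [v_5]
  1-simplices (15): (15 of them)
  2-simplices (10): [v_0,v_1,v_4], [v_0,v_1,v_5], [v_0,v_2,v_3], [v_0,v_2,v_5], [v_0,v_3,v_4], [v_1,v_2,v_3], [v_1,v_2,v_4], [v_1,v_3,v_5], [v_2,v_4,v_5], [v_3,v_4,v_5]

giving chain groups C_0 ≅ Z^6, C_1 ≅ Z^15, C_2 ≅ Z^10.

∂_1: C_1 → C_0 sends each edge [p,q] (with p < q) to q − p. For instance
  ∂[v_0,v_4] = [v_4] − [v_0].
This gives a 6×15 integer matrix of rank 5; reducing to Smith normal form yields diagonal entries (1,1,1,1,1).

The boundary map ∂_2: C_2 → C_1 maps a triangle to the signed sum of its edges. For instance
  ∂[v_0,v_2,v_5] = [v_2,v_5] − [v_0,v_5] + [v_0,v_2],
  ∂[v_1,v_2,v_3] = [v_2,v_3] − [v_1,v_3] + [v_1,v_2].
The resulting 15×10 matrix has rank 10, and its Smith normal form has invariant factors (1,1,1,1,1,1,1,1,1,2).

Reading off H_k = ker ∂_k / im ∂_{k+1}:

  H_0: rank C_0 − rank ∂_1 = 6 − 5 = 1, and the invariant factors of ∂_1 are all 1, so H_0 = Z.
  H_1: rank ker ∂_1 − rank ∂_2 = (15 − 5) − 10 = 0, and ∂_2 has invariant factor 2 > 1, so H_1 = Z/2Z.
  H_2: rank ker ∂_2 − rank ∂_3 = (10 − 10) − 0 = 0, and there is no ∂_3, so H_2 = 0.

(K is a triangulation of the real projective plane RP^2.)

H_0 ≅ Z,  H_1 ≅ Z/2Z,  H_2 = 0.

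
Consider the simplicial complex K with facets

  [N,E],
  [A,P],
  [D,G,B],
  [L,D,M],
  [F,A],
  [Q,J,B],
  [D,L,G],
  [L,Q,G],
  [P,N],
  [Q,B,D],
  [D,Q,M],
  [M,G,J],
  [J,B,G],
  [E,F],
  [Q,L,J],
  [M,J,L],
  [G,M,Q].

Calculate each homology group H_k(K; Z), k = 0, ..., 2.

H_0 = Z^2,  H_1 = Z ⊕ Z_2,  H_2 = 0.

Order the vertices as A < B < D < E < F < G < J < L < M < N < P < Q. Listing each simplex with vertices in this order, K has dimension 2 with simplices:

  0-simplices (12): A, B, D, E, F, G, J, L, M, N, P, Q
  1-simplices (23): AF, AP, BD, BG, BJ, BQ, DG, DL, DM, DQ, EF, EN, GJ, GL, GM, GQ, JL, JM, JQ, LM, LQ, MQ, NP
  2-simplices (12): BDG, BDQ, BGJ, BJQ, DGL, DLM, DMQ, GJM, GLQ, GMQ, JLM, JLQ

giving chain groups C_0 ≅ Z^12, C_1 ≅ Z^23, C_2 ≅ Z^12.

The boundary map ∂_1: C_1 → C_0 maps an edge to its endpoints' difference, ∂[p,q] = q − p. For instance
  ∂JL = L − J.
The 12×23 boundary matrix has rank 10 and Smith normal form diag(1,1,1,1,1,1,1,1,1,1).

∂_2: C_2 → C_1 maps a triangle to the signed sum of its edges. For instance
  ∂JLM = LM − JM + JL,
  ∂BJQ = JQ − BQ + BJ.
The resulting 23×12 matrix has rank 12, and its Smith normal form has invariant factors (1,1,1,1,1,1,1,1,1,1,1,2).

Computing H_k = (kernel of ∂_k) / (image of ∂_{k+1}):

  H_0: rank C_0 − rank ∂_1 = 12 − 10 = 2, and the invariant factors of ∂_1 are all 1, so H_0 = Z^2.
  H_1: rank ker ∂_1 − rank ∂_2 = (23 − 10) − 12 = 1, and ∂_2 has invariant factor 2 > 1, so H_1 = Z ⊕ Z_2.
  H_2: rank ker ∂_2 − rank ∂_3 = (12 − 12) − 0 = 0, and there is no ∂_3, so H_2 = 0.

(K is a triangulation of the disjoint union of the circle S^1 and the real projective plane RP^2.)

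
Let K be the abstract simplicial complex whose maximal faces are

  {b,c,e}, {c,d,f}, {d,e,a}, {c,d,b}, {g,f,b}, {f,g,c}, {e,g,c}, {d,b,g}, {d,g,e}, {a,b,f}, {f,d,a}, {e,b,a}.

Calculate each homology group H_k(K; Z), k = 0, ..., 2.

Order the vertices as a < b < c < d < e < f < g. Listing each simplex with vertices in this order, K has dimension 2 with simplices:

  0-simplices (7): a, b, c, d, e, f, g
  1-simplices (18): ab, ad, ae, af, bc, bd, be, bf, bg, cd, ce, cf, cg, de, df, dg, eg, fg
  2-simplices (12): abe, abf, ade, adf, bcd, bce, bdg, bfg, cdf, ceg, cfg, deg

so the chain groups are C_0 ≅ Z^7, C_1 ≅ Z^18, C_2 ≅ Z^12.

The boundary map ∂_1: C_1 → C_0 is given by ∂[p,q] = [q] − [p].
As a 7×18 matrix over Z this has rank 6, with invariant factors (1,1,1,1,1,1).

The boundary map ∂_2: C_2 → C_1 sends each 2-simplex [p,q,r] to [q,r] − [p,r] + [p,q]. For instance
  ∂deg = eg − dg + de,
  ∂cdf = df − cf + cd.
The resulting 18×12 matrix has rank 12, and its Smith normal form has invariant factors (1,1,1,1,1,1,1,1,1,1,1,2).

Reading off H_k = ker ∂_k / im ∂_{k+1}:

  H_0: rank C_0 − rank ∂_1 = 7 − 6 = 1, and the invariant factors of ∂_1 are all 1, so H_0 ≅ Z.
  H_1: rank ker ∂_1 − rank ∂_2 = (18 − 6) − 12 = 0, and ∂_2 has invariant factor 2 > 1, so H_1 ≅ Z/2.
  H_2: rank ker ∂_2 − rank ∂_3 = (12 − 12) − 0 = 0, and there is no ∂_3, so H_2 ≅ 0.

H_0 = Z,  H_1 = Z/2,  H_2 = 0.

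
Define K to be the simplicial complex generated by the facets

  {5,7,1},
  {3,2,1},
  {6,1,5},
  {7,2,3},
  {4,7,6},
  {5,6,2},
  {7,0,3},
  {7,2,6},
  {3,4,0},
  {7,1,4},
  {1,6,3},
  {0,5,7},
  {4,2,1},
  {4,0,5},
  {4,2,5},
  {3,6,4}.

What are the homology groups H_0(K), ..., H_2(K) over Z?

H_0 ≅ Z,  H_1 ≅ Z^2,  H_2 ≅ Z.

We work with the vertex ordering 0 < 1 < 2 < 3 < 4 < 5 < 6 < 7. The simplices of K, each written with vertices in increasing order, are:

  0-simplices (8): [0], [1], [2], [3], [4], [5], [6], [7]
  1-simplices (24): (24 of them)
  2-simplices (16): [0,3,4], [0,3,7], [0,4,5], [0,5,7], [1,2,3], [1,2,4], [1,3,6], [1,4,7], [1,5,6], [1,5,7], [2,3,7], [2,4,5], [2,5,6], [2,6,7], [3,4,6], [4,6,7]

giving chain groups C_0 ≅ Z^8, C_1 ≅ Z^24, C_2 ≅ Z^16.

Boundary ∂_1: C_1 → C_0 maps an edge to its endpoints' difference, ∂[p,q] = q − p. For instance
  ∂[1,5] = [5] − [1].
This gives a 8×24 integer matrix of rank 7; reducing to Smith normal form yields diagonal entries (1,1,1,1,1,1,1).

∂_2: C_2 → C_1 sends each 2-simplex [p,q,r] to [q,r] − [p,r] + [p,q]. For instance
  ∂[4,6,7] = [6,7] − [4,7] + [4,6],
  ∂[1,5,7] = [5,7] − [1,7] + [1,5].
The 24×16 boundary matrix has rank 15 and Smith normal form diag(1,1,1,1,1,1,1,1,1,1,1,1,1,1,1).

Computing H_k = (kernel of ∂_k) / (image of ∂_{k+1}):

  H_0: rank C_0 − rank ∂_1 = 8 − 7 = 1, and the invariant factors of ∂_1 are all 1, so H_0 = Z.
  H_1: rank ker ∂_1 − rank ∂_2 = (24 − 7) − 15 = 2, and the invariant factors of ∂_2 are all 1, so H_1 = Z^2.
  H_2: rank ker ∂_2 − rank ∂_3 = (16 − 15) − 0 = 1, and there is no ∂_3, so H_2 = Z.

As a check, the Euler characteristic is 8 − 24 + 16 = 0, which agrees with 1 − 2 + 1 = 0.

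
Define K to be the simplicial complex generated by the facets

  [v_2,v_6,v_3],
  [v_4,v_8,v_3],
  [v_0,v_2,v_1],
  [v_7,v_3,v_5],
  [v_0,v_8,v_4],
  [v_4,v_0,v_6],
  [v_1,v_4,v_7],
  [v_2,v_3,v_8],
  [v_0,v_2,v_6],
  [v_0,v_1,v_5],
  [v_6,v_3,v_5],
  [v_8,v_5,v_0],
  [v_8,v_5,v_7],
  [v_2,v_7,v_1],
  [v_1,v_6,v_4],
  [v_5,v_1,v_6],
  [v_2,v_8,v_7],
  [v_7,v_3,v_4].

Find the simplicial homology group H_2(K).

H_2 = 0.

K has 9 vertices, 27 edges, 18 triangles.
rank ∂_2 = 18, rank ∂_3 = 0 ⇒ b_2 = 18 − 18 − 0 = 0. So H_2 ≅ 0.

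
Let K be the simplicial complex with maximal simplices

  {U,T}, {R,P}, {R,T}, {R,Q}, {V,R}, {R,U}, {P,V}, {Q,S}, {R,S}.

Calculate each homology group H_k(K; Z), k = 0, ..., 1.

We work with the vertex ordering P < Q < R < S < T < U < V. The simplices of K, each written with vertices in increasing order, are:

  0-simplices (7): P, Q, R, S, T, U, V
  1-simplices (9): PR, PV, QR, QS, RS, RT, RU, RV, TU

giving chain groups C_0 ≅ Z^7, C_1 ≅ Z^9.

The boundary map ∂_1: C_1 → C_0 is given by ∂[p,q] = [q] − [p].
As a 7×9 matrix over Z this has rank 6, with invariant factors (1,1,1,1,1,1).

From H_k ≅ ker(∂_k) / im(∂_{k+1}) we obtain:

  H_0: rank C_0 − rank ∂_1 = 7 − 6 = 1, and the invariant factors of ∂_1 are all 1, so H_0 ≅ Z.
  H_1: rank ker ∂_1 − rank ∂_2 = (9 − 6) − 0 = 3, and there is no ∂_2, so H_1 ≅ Z^3.

H_0 ≅ Z,  H_1 ≅ Z^3.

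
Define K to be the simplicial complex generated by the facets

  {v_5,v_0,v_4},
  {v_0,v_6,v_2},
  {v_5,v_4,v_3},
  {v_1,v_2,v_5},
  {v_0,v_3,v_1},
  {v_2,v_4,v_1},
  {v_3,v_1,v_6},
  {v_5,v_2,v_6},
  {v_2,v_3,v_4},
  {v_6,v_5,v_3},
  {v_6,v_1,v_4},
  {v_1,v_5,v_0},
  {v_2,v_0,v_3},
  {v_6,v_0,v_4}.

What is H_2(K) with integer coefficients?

H_2 ≅ Z.

Fix the vertex order v_0 < v_1 < v_2 < v_3 < v_4 < v_5 < v_6 and write every simplex with vertices in increasing order. Then dim K = 2 and the simplices of K are:

  0-simplices (7): [v_0], [v_1], [v_2], [v_3], [v_4], [v_5], [v_6]
  1-simplices (21): (21 of them)
  2-simplices (14): (14 of them)

Hence C_0 ≅ Z^7, C_1 ≅ Z^21, C_2 ≅ Z^14.

The boundary map ∂_1: C_1 → C_0 is given by ∂[p,q] = [q] − [p]. For instance
  ∂[v_0,v_3] = [v_3] − [v_0].
The resulting 7×21 matrix has rank 6, and its Smith normal form has invariant factors (1,1,1,1,1,1).

Boundary ∂_2: C_2 → C_1 acts by ∂[p,q,r] = [q,r] − [p,r] + [p,q]. For instance
  ∂[v_0,v_2,v_3] = [v_2,v_3] − [v_0,v_3] + [v_0,v_2],
  ∂[v_0,v_1,v_5] = [v_1,v_5] − [v_0,v_5] + [v_0,v_1].
This gives a 21×14 integer matrix of rank 13; reducing to Smith normal form yields diagonal entries (1,1,1,1,1,1,1,1,1,1,1,1,1).

Reading off H_k = ker ∂_k / im ∂_{k+1}:

  H_2: rank ker ∂_2 − rank ∂_3 = (14 − 13) − 0 = 1, and there is no ∂_3, so H_2 = Z.

(K is a triangulation of the torus T^2.)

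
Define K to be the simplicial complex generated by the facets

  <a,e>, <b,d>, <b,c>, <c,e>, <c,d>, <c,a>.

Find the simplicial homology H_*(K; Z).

Take the total order a < b < c < d < e on the vertex set. Then K (dimension 1) consists of the simplices:

  0-simplices (5): a, b, c, d, e
  1-simplices (6): ac, ae, bc, bd, cd, ce

so the chain groups are C_0 ≅ Z^5, C_1 ≅ Z^6.

∂_1: C_1 → C_0 maps an edge to its endpoints' difference, ∂[p,q] = q − p. For instance
  ∂cd = d − c.
As a 5×6 matrix over Z this has rank 4, with invariant factors (1,1,1,1).

From H_k ≅ ker(∂_k) / im(∂_{k+1}) we obtain:

  H_0: rank C_0 − rank ∂_1 = 5 − 4 = 1, and the invariant factors of ∂_1 are all 1, so H_0 = Z.
  H_1: rank ker ∂_1 − rank ∂_2 = (6 − 4) − 0 = 2, and there is no ∂_2, so H_1 = Z^2.

(K is a triangulation of a wedge of 2 circles.)

H_0 = Z,  H_1 = Z^2.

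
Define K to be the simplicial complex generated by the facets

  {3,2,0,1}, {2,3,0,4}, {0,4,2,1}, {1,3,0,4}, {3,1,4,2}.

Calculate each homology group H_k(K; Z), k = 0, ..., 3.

H_0 = Z,  H_1 = 0,  H_2 = 0,  H_3 = Z.

Fix the vertex order 0 < 1 < 2 < 3 < 4 and write every simplex with vertices in increasing order. Then dim K = 3 and the simplices of K are:

  0-simplices (5): [0], [1], [2], [3], [4]
  1-simplices (10): [0,1], [0,2], [0,3], [0,4], [1,2], [1,3], [1,4], [2,3], [2,4], [3,4]
  2-simplices (10): [0,1,2], [0,1,3], [0,1,4], [0,2,3], [0,2,4], [0,3,4], [1,2,3], [1,2,4], [1,3,4], [2,3,4]
  3-simplices (5): [0,1,2,3], [0,1,2,4], [0,1,3,4], [0,2,3,4], [1,2,3,4]

Hence C_0 ≅ Z^5, C_1 ≅ Z^10, C_2 ≅ Z^10, C_3 ≅ Z^5.

Boundary ∂_1: C_1 → C_0 sends each edge [p,q] (with p < q) to q − p. For instance
  ∂[1,3] = [3] − [1].
The 5×10 boundary matrix has rank 4 and Smith normal form diag(1,1,1,1).

∂_2: C_2 → C_1 acts by ∂[p,q,r] = [q,r] − [p,r] + [p,q]. For instance
  ∂[0,2,4] = [2,4] − [0,4] + [0,2],
  ∂[0,1,3] = [1,3] − [0,3] + [0,1].
This gives a 10×10 integer matrix of rank 6; reducing to Smith normal form yields diagonal entries (1,1,1,1,1,1).

Boundary ∂_3: C_3 → C_2 sends each 3-simplex σ to the alternating sum Σ_i (−1)^i (σ with its i-th vertex removed). For instance
  ∂[0,1,2,3] = [1,2,3] − [0,2,3] + [0,1,3] − [0,1,2],
  ∂[0,2,3,4] = [2,3,4] − [0,3,4] + [0,2,4] − [0,2,3].
This gives a 10×5 integer matrix of rank 4; reducing to Smith normal form yields diagonal entries (1,1,1,1).

From H_k ≅ ker(∂_k) / im(∂_{k+1}) we obtain:

  H_0: rank C_0 − rank ∂_1 = 5 − 4 = 1, and the invariant factors of ∂_1 are all 1, so H_0 = Z.
  H_1: rank ker ∂_1 − rank ∂_2 = (10 − 4) − 6 = 0, and the invariant factors of ∂_2 are all 1, so H_1 = 0.
  H_2: rank ker ∂_2 − rank ∂_3 = (10 − 6) − 4 = 0, and the invariant factors of ∂_3 are all 1, so H_2 = 0.
  H_3: rank ker ∂_3 − rank ∂_4 = (5 − 4) − 0 = 1, and there is no ∂_4, so H_3 = Z.

As a check, the Euler characteristic is 5 − 10 + 10 − 5 = 0, which agrees with 1 − 0 + 0 − 1 = 0.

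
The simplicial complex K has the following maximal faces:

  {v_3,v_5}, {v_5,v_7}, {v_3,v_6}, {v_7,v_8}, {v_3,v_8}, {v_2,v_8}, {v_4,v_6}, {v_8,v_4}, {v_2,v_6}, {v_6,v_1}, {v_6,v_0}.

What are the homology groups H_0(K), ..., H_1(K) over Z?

Fix the vertex order v_0 < v_1 < v_2 < v_3 < v_4 < v_5 < v_6 < v_7 < v_8 and write every simplex with vertices in increasing order. Then dim K = 1 and the simplices of K are:

  0-simplices (9): [v_0], [v_1], [v_2], [v_3], [v_4], [v_5], [v_6], [v_7], [v_8]
  1-simplices (11): [v_0,v_6], [v_1,v_6], [v_2,v_6], [v_2,v_8], [v_3,v_5], [v_3,v_6], [v_3,v_8], [v_4,v_6], [v_4,v_8], [v_5,v_7], [v_7,v_8]

Hence C_0 ≅ Z^9, C_1 ≅ Z^11.

∂_1: C_1 → C_0 sends each edge [p,q] (with p < q) to q − p. For instance
  ∂[v_2,v_8] = [v_8] − [v_2].
This gives a 9×11 integer matrix of rank 8; reducing to Smith normal form yields diagonal entries (1,1,1,1,1,1,1,1).

From H_k ≅ ker(∂_k) / im(∂_{k+1}) we obtain:

  H_0: rank C_0 − rank ∂_1 = 9 − 8 = 1, and the invariant factors of ∂_1 are all 1, so H_0 = Z.
  H_1: rank ker ∂_1 − rank ∂_2 = (11 − 8) − 0 = 3, and there is no ∂_2, so H_1 = Z^3.

H_0 = Z,  H_1 = Z^3.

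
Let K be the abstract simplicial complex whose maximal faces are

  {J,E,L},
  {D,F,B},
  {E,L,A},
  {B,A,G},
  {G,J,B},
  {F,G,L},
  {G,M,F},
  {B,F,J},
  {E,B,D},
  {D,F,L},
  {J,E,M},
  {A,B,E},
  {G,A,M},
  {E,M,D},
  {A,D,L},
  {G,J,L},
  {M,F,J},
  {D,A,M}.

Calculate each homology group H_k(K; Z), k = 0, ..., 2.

K has 9 vertices, 27 edges, 18 triangles.
rank ∂_0 = 0, rank ∂_1 = 8 ⇒ b_0 = 9 − 0 − 8 = 1; all invariant factors of ∂_1 are 1 so no torsion. So H_0 = Z.
rank ∂_1 = 8, rank ∂_2 = 18 ⇒ b_1 = 27 − 8 − 18 = 1; ∂_2 has invariant factor(s) [2] giving torsion. So H_1 = Z ⊕ Z_2.
rank ∂_2 = 18, rank ∂_3 = 0 ⇒ b_2 = 18 − 18 − 0 = 0. So H_2 = 0.

H_0 = Z,  H_1 = Z ⊕ Z_2,  H_2 = 0.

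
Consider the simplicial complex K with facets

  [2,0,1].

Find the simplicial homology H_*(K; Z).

H_0 = Z,  H_1 = 0,  H_2 = 0.

Take the total order 0 < 1 < 2 on the vertex set. Then K (dimension 2) consists of the simplices:

  0-simplices (3): [0], [1], [2]
  1-simplices (3): [0,1], [0,2], [1,2]
  2-simplices (1): [0,1,2]

so the chain groups are C_0 ≅ Z^3, C_1 ≅ Z^3, C_2 ≅ Z^1.

∂_1: C_1 → C_0 sends each edge [p,q] (with p < q) to q − p. For instance
  ∂[0,1] = [1] − [0].
The 3×3 boundary matrix has rank 2 and Smith normal form diag(1,1).

Boundary ∂_2: C_2 → C_1 sends each 2-simplex [p,q,r] to [q,r] − [p,r] + [p,q]. For instance
  ∂[0,1,2] = [1,2] − [0,2] + [0,1].
The 3×1 boundary matrix has rank 1 and Smith normal form diag(1).

Reading off H_k = ker ∂_k / im ∂_{k+1}:

  H_0: rank C_0 − rank ∂_1 = 3 − 2 = 1, and the invariant factors of ∂_1 are all 1, so H_0 = Z.
  H_1: rank ker ∂_1 − rank ∂_2 = (3 − 2) − 1 = 0, and the invariant factors of ∂_2 are all 1, so H_1 = 0.
  H_2: rank ker ∂_2 − rank ∂_3 = (1 − 1) − 0 = 0, and there is no ∂_3, so H_2 = 0.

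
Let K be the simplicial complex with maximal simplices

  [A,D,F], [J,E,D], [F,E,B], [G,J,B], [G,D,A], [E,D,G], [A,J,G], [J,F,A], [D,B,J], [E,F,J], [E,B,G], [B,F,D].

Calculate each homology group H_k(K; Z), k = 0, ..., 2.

H_0 = Z,  H_1 = Z/2,  H_2 = 0.

Take the total order A < B < D < E < F < G < J on the vertex set. Then K (dimension 2) consists of the simplices:

  0-simplices (7): A, B, D, E, F, G, J
  1-simplices (18): AD, AF, AG, AJ, BD, BE, BF, BG, BJ, DE, DF, DG, DJ, EF, EG, EJ, FJ, GJ
  2-simplices (12): ADF, ADG, AFJ, AGJ, BDF, BDJ, BEF, BEG, BGJ, DEG, DEJ, EFJ

giving chain groups C_0 ≅ Z^7, C_1 ≅ Z^18, C_2 ≅ Z^12.

The boundary map ∂_1: C_1 → C_0 maps an edge to its endpoints' difference, ∂[p,q] = q − p. For instance
  ∂DF = F − D.
The 7×18 boundary matrix has rank 6 and Smith normal form diag(1,1,1,1,1,1).

∂_2: C_2 → C_1 acts by ∂[p,q,r] = [q,r] − [p,r] + [p,q]. For instance
  ∂BEF = EF − BF + BE,
  ∂ADF = DF − AF + AD.
The 18×12 boundary matrix has rank 12 and Smith normal form diag(1,1,1,1,1,1,1,1,1,1,1,2).

Now H_k = ker ∂_k / im ∂_{k+1}, so:

  H_0: rank C_0 − rank ∂_1 = 7 − 6 = 1, and the invariant factors of ∂_1 are all 1, so H_0 ≅ Z.
  H_1: rank ker ∂_1 − rank ∂_2 = (18 − 6) − 12 = 0, and ∂_2 has invariant factor 2 > 1, so H_1 ≅ Z/2.
  H_2: rank ker ∂_2 − rank ∂_3 = (12 − 12) − 0 = 0, and there is no ∂_3, so H_2 ≅ 0.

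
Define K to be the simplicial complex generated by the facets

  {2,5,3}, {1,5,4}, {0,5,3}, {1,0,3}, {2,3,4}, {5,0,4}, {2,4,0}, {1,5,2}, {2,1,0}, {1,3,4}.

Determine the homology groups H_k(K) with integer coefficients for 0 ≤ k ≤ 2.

H_0 = Z,  H_1 = Z/2,  H_2 = 0.

Order the vertices as 0 < 1 < 2 < 3 < 4 < 5. Listing each simplex with vertices in this order, K has dimension 2 with simplices:

  0-simplices (6): [0], [1], [2], [3], [4], [5]
  1-simplices (15): [0,1], [0,2], [0,3], [0,4], [0,5], [1,2], [1,3], [1,4], [1,5], [2,3], [2,4], [2,5], [3,4], [3,5], [4,5]
  2-simplices (10): [0,1,2], [0,1,3], [0,2,4], [0,3,5], [0,4,5], [1,2,5], [1,3,4], [1,4,5], [2,3,4], [2,3,5]

Hence C_0 ≅ Z^6, C_1 ≅ Z^15, C_2 ≅ Z^10.

Boundary ∂_1: C_1 → C_0 sends each edge [p,q] (with p < q) to q − p. For instance
  ∂[4,5] = [5] − [4].
The resulting 6×15 matrix has rank 5, and its Smith normal form has invariant factors (1,1,1,1,1).

Boundary ∂_2: C_2 → C_1 acts by ∂[p,q,r] = [q,r] − [p,r] + [p,q]. For instance
  ∂[2,3,4] = [3,4] − [2,4] + [2,3],
  ∂[0,1,3] = [1,3] − [0,3] + [0,1].
As a 15×10 matrix over Z this has rank 10, with invariant factors (1,1,1,1,1,1,1,1,1,2).

Now H_k = ker ∂_k / im ∂_{k+1}, so:

  H_0: rank C_0 − rank ∂_1 = 6 − 5 = 1, and the invariant factors of ∂_1 are all 1, so H_0 ≅ Z.
  H_1: rank ker ∂_1 − rank ∂_2 = (15 − 5) − 10 = 0, and ∂_2 has invariant factor 2 > 1, so H_1 ≅ Z/2.
  H_2: rank ker ∂_2 − rank ∂_3 = (10 − 10) − 0 = 0, and there is no ∂_3, so H_2 ≅ 0.

(K is a triangulation of the real projective plane RP^2.)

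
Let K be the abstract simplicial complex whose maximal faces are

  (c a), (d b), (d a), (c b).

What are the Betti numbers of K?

b_0 = 1, b_1 = 1.

Order the vertices as a < b < c < d. Listing each simplex with vertices in this order, K has dimension 1 with simplices:

  0-simplices (4): a, b, c, d
  1-simplices (4): ac, ad, bc, bd

Hence C_0 ≅ Z^4, C_1 ≅ Z^4.

The boundary map ∂_1: C_1 → C_0 is given by ∂[p,q] = [q] − [p]. For instance
  ∂bd = d − b.
The 4×4 boundary matrix has rank 3 and Smith normal form diag(1,1,1).

Computing H_k = (kernel of ∂_k) / (image of ∂_{k+1}):

  H_0: rank C_0 − rank ∂_1 = 4 − 3 = 1, and the invariant factors of ∂_1 are all 1, so H_0 = Z.
  H_1: rank ker ∂_1 − rank ∂_2 = (4 − 3) − 0 = 1, and there is no ∂_2, so H_1 = Z.

As a check, the Euler characteristic is 4 − 4 = 0, which agrees with 1 − 1 = 0.

Hence the Betti numbers are b_0 = 1, b_1 = 1.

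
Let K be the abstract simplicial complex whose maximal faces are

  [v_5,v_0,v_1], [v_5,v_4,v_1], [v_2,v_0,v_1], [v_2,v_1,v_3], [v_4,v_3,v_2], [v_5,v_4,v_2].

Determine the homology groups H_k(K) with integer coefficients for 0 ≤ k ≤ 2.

H_0 = Z,  H_1 = Z,  H_2 = 0.

K has 6 vertices, 12 edges, 6 triangles.
rank ∂_0 = 0, rank ∂_1 = 5 ⇒ b_0 = 6 − 0 − 5 = 1; all invariant factors of ∂_1 are 1 so no torsion. So H_0 ≅ Z.
rank ∂_1 = 5, rank ∂_2 = 6 ⇒ b_1 = 12 − 5 − 6 = 1; all invariant factors of ∂_2 are 1 so no torsion. So H_1 ≅ Z.
rank ∂_2 = 6, rank ∂_3 = 0 ⇒ b_2 = 6 − 6 − 0 = 0. So H_2 ≅ 0.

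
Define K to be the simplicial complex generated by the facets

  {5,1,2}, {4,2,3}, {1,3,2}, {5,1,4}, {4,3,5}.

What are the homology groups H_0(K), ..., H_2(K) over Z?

Fix the vertex order 1 < 2 < 3 < 4 < 5 and write every simplex with vertices in increasing order. Then dim K = 2 and the simplices of K are:

  0-simplices (5): [1], [2], [3], [4], [5]
  1-simplices (10): [1,2], [1,3], [1,4], [1,5], [2,3], [2,4], [2,5], [3,4], [3,5], [4,5]
  2-simplices (5): [1,2,3], [1,2,5], [1,4,5], [2,3,4], [3,4,5]

giving chain groups C_0 ≅ Z^5, C_1 ≅ Z^10, C_2 ≅ Z^5.

Boundary ∂_1: C_1 → C_0 sends each edge [p,q] (with p < q) to q − p.
The 5×10 boundary matrix has rank 4 and Smith normal form diag(1,1,1,1).

The boundary map ∂_2: C_2 → C_1 sends each 2-simplex [p,q,r] to [q,r] − [p,r] + [p,q]. For instance
  ∂[1,4,5] = [4,5] − [1,5] + [1,4],
  ∂[3,4,5] = [4,5] − [3,5] + [3,4].
As a 10×5 matrix over Z this has rank 5, with invariant factors (1,1,1,1,1).

Reading off H_k = ker ∂_k / im ∂_{k+1}:

  H_0: rank C_0 − rank ∂_1 = 5 − 4 = 1, and the invariant factors of ∂_1 are all 1, so H_0 = Z.
  H_1: rank ker ∂_1 − rank ∂_2 = (10 − 4) − 5 = 1, and the invariant factors of ∂_2 are all 1, so H_1 = Z.
  H_2: rank ker ∂_2 − rank ∂_3 = (5 − 5) − 0 = 0, and there is no ∂_3, so H_2 = 0.

(K is a triangulation of the Möbius band.)

H_0 ≅ Z,  H_1 ≅ Z,  H_2 = 0.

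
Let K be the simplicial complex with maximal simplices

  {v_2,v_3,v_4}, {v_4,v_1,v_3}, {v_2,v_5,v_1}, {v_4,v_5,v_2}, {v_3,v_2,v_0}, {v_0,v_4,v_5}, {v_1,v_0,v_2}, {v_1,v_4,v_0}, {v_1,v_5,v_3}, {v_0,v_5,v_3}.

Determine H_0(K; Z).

H_0 = Z.

Take the total order v_0 < v_1 < v_2 < v_3 < v_4 < v_5 on the vertex set. Then K (dimension 2) consists of the simplices:

  0-simplices (6): [v_0], [v_1], [v_2], [v_3], [v_4], [v_5]
  1-simplices (15): (15 of them)
  2-simplices (10): [v_0,v_1,v_2], [v_0,v_1,v_4], [v_0,v_2,v_3], [v_0,v_3,v_5], [v_0,v_4,v_5], [v_1,v_2,v_5], [v_1,v_3,v_4], [v_1,v_3,v_5], [v_2,v_3,v_4], [v_2,v_4,v_5]

so the chain groups are C_0 ≅ Z^6, C_1 ≅ Z^15, C_2 ≅ Z^10.

The boundary map ∂_1: C_1 → C_0 sends each edge [p,q] (with p < q) to q − p. For instance
  ∂[v_1,v_5] = [v_5] − [v_1].
This gives a 6×15 integer matrix of rank 5; reducing to Smith normal form yields diagonal entries (1,1,1,1,1).

The boundary map ∂_2: C_2 → C_1 acts by ∂[p,q,r] = [q,r] − [p,r] + [p,q]. For instance
  ∂[v_0,v_2,v_3] = [v_2,v_3] − [v_0,v_3] + [v_0,v_2],
  ∂[v_1,v_3,v_5] = [v_3,v_5] − [v_1,v_5] + [v_1,v_3].
The resulting 15×10 matrix has rank 10, and its Smith normal form has invariant factors (1,1,1,1,1,1,1,1,1,2).

From H_k ≅ ker(∂_k) / im(∂_{k+1}) we obtain:

  H_0: rank C_0 − rank ∂_1 = 6 − 5 = 1, and the invariant factors of ∂_1 are all 1, so H_0 = Z.

(K is a triangulation of the real projective plane RP^2.)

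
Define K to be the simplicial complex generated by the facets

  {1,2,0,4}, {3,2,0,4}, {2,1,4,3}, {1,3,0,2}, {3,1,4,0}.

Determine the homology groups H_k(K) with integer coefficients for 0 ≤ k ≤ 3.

H_0 = Z,  H_1 = 0,  H_2 = 0,  H_3 = Z.

Take the total order 0 < 1 < 2 < 3 < 4 on the vertex set. Then K (dimension 3) consists of the simplices:

  0-simplices (5): [0], [1], [2], [3], [4]
  1-simplices (10): [0,1], [0,2], [0,3], [0,4], [1,2], [1,3], [1,4], [2,3], [2,4], [3,4]
  2-simplices (10): [0,1,2], [0,1,3], [0,1,4], [0,2,3], [0,2,4], [0,3,4], [1,2,3], [1,2,4], [1,3,4], [2,3,4]
  3-simplices (5): [0,1,2,3], [0,1,2,4], [0,1,3,4], [0,2,3,4], [1,2,3,4]

giving chain groups C_0 ≅ Z^5, C_1 ≅ Z^10, C_2 ≅ Z^10, C_3 ≅ Z^5.

The boundary map ∂_1: C_1 → C_0 sends each edge [p,q] (with p < q) to q − p. For instance
  ∂[2,4] = [4] − [2].
As a 5×10 matrix over Z this has rank 4, with invariant factors (1,1,1,1).

The boundary map ∂_2: C_2 → C_1 sends each 2-simplex [p,q,r] to [q,r] − [p,r] + [p,q]. For instance
  ∂[0,2,4] = [2,4] − [0,4] + [0,2],
  ∂[1,2,4] = [2,4] − [1,4] + [1,2].
This gives a 10×10 integer matrix of rank 6; reducing to Smith normal form yields diagonal entries (1,1,1,1,1,1).

∂_3: C_3 → C_2 sends each 3-simplex σ to the alternating sum Σ_i (−1)^i (σ with its i-th vertex removed). For instance
  ∂[0,1,2,4] = [1,2,4] − [0,2,4] + [0,1,4] − [0,1,2],
  ∂[0,1,2,3] = [1,2,3] − [0,2,3] + [0,1,3] − [0,1,2].
As a 10×5 matrix over Z this has rank 4, with invariant factors (1,1,1,1).

Now H_k = ker ∂_k / im ∂_{k+1}, so:

  H_0: rank C_0 − rank ∂_1 = 5 − 4 = 1, and the invariant factors of ∂_1 are all 1, so H_0 = Z.
  H_1: rank ker ∂_1 − rank ∂_2 = (10 − 4) − 6 = 0, and the invariant factors of ∂_2 are all 1, so H_1 = 0.
  H_2: rank ker ∂_2 − rank ∂_3 = (10 − 6) − 4 = 0, and the invariant factors of ∂_3 are all 1, so H_2 = 0.
  H_3: rank ker ∂_3 − rank ∂_4 = (5 − 4) − 0 = 1, and there is no ∂_4, so H_3 = Z.

(K is a triangulation of the 3-sphere S^3.)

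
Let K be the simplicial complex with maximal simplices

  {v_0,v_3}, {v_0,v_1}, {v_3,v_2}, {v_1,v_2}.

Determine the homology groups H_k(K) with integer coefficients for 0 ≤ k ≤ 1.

H_0 ≅ Z,  H_1 ≅ Z.

Take the total order v_0 < v_1 < v_2 < v_3 on the vertex set. Then K (dimension 1) consists of the simplices:

  0-simplices (4): [v_0], [v_1], [v_2], [v_3]
  1-simplices (4): [v_0,v_1], [v_0,v_3], [v_1,v_2], [v_2,v_3]

Hence C_0 ≅ Z^4, C_1 ≅ Z^4.

The boundary map ∂_1: C_1 → C_0 maps an edge to its endpoints' difference, ∂[p,q] = q − p. For instance
  ∂[v_1,v_2] = [v_2] − [v_1].
As a 4×4 matrix over Z this has rank 3, with invariant factors (1,1,1).

Now H_k = ker ∂_k / im ∂_{k+1}, so:

  H_0: rank C_0 − rank ∂_1 = 4 − 3 = 1, and the invariant factors of ∂_1 are all 1, so H_0 ≅ Z.
  H_1: rank ker ∂_1 − rank ∂_2 = (4 − 3) − 0 = 1, and there is no ∂_2, so H_1 ≅ Z.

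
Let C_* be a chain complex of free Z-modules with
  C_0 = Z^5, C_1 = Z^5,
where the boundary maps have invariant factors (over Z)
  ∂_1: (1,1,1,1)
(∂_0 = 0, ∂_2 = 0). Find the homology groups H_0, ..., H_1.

H_0: b_0 = 5 − 0 − 4 = 1; torsion from ∂_1 factors > 1: none. So H_0 = Z.
H_1: b_1 = 5 − 4 − 0 = 1; torsion from ∂_2 factors > 1: none. So H_1 = Z.

H_0 = Z,  H_1 = Z.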